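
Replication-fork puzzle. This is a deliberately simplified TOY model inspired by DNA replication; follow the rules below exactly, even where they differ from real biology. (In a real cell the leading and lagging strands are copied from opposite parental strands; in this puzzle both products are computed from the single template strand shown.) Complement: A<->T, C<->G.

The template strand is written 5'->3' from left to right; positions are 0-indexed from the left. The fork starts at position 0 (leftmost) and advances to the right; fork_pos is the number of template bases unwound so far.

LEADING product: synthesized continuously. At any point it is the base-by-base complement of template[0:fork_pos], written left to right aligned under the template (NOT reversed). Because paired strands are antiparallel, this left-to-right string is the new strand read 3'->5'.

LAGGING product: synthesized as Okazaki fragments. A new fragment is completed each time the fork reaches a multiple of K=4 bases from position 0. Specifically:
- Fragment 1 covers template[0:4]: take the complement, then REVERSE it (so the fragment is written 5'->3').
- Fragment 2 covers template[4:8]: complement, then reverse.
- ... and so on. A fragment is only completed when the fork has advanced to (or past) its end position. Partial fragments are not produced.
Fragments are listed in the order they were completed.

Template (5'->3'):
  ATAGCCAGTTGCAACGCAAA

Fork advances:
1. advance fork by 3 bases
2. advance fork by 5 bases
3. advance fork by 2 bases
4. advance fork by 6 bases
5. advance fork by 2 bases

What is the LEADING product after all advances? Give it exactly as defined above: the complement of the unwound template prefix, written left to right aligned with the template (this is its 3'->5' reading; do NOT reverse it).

Answer: TATCGGTCAACGTTGCGT

Derivation:
Step 1: advance 3 -> fork_pos = 0 + 3 = 3.
Step 2: advance 5 -> fork_pos = 3 + 5 = 8.
Step 3: advance 2 -> fork_pos = 8 + 2 = 10.
Step 4: advance 6 -> fork_pos = 10 + 6 = 16.
Step 5: advance 2 -> fork_pos = 16 + 2 = 18.
Unwound prefix: template[0:18] = ATAGCCAGTTGCAACGCA
Complement it base by base (A<->T, C<->G), keeping left-to-right order:
  [0:5] ATAGC -> TATCG
  [5:10] CAGTT -> GTCAA
  [10:15] GCAAC -> CGTTG
  [15:18] GCA -> CGT
Concatenate: TATCGGTCAACGTTGCGT (length 18; written aligned with the template, i.e. 3'->5').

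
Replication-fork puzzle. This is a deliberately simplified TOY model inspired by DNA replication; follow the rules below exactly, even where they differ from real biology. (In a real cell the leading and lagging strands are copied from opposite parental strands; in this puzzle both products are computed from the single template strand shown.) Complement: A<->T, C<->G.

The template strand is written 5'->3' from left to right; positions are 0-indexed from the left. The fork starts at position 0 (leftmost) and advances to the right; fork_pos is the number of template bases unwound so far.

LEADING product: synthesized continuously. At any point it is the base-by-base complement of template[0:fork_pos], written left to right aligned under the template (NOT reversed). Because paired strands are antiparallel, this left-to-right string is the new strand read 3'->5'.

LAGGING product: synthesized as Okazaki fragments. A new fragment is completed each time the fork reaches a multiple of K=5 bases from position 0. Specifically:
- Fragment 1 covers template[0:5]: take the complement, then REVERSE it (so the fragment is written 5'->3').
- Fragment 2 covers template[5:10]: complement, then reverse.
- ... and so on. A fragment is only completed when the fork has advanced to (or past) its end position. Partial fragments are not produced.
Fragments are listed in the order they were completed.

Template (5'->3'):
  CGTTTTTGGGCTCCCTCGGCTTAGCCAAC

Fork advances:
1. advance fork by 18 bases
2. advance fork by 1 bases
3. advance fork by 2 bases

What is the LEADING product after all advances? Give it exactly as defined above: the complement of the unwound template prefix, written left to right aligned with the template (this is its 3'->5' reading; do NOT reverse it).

Step 1: advance 18 -> fork_pos = 0 + 18 = 18.
Step 2: advance 1 -> fork_pos = 18 + 1 = 19.
Step 3: advance 2 -> fork_pos = 19 + 2 = 21.
Unwound prefix: template[0:21] = CGTTTTTGGGCTCCCTCGGCT
Complement it base by base (A<->T, C<->G), keeping left-to-right order:
  [0:5] CGTTT -> GCAAA
  [5:10] TTGGG -> AACCC
  [10:15] CTCCC -> GAGGG
  [15:20] TCGGC -> AGCCG
  [20:21] T -> A
Concatenate: GCAAAAACCCGAGGGAGCCGA (length 21; written aligned with the template, i.e. 3'->5').

Answer: GCAAAAACCCGAGGGAGCCGA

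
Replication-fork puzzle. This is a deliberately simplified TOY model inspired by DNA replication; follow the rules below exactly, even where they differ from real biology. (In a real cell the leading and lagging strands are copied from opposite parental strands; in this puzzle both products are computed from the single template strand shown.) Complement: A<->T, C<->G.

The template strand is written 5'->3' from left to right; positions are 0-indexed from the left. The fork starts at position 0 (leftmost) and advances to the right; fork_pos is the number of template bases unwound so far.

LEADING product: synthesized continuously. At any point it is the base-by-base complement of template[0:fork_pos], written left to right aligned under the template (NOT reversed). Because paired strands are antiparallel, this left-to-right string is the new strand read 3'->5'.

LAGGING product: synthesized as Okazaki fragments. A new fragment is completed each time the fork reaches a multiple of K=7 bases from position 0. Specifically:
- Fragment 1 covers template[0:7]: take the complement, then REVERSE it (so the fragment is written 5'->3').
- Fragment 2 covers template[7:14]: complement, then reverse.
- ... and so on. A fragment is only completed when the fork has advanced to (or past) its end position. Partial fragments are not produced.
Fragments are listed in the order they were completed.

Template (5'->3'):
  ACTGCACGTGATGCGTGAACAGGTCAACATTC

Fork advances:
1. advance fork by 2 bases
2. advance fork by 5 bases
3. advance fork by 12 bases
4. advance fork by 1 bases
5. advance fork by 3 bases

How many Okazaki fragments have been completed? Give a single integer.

Answer: 3

Derivation:
Step 1: advance 2 -> fork_pos = 0 + 2 = 2. Next multiple of 7 is 7 (not reached); still 0 fragment(s).
Step 2: advance 5 -> fork_pos = 2 + 5 = 7. Reached multiple(s) of 7: 7 -> fragment 1 completed (1 total).
Step 3: advance 12 -> fork_pos = 7 + 12 = 19. Reached multiple(s) of 7: 14 -> fragment 2 completed (2 total).
Step 4: advance 1 -> fork_pos = 19 + 1 = 20. Next multiple of 7 is 21 (not reached); still 2 fragment(s).
Step 5: advance 3 -> fork_pos = 20 + 3 = 23. Reached multiple(s) of 7: 21 -> fragment 3 completed (3 total).
Check: final fork_pos = 23; the multiples of 7 that are <= 23 are 7..21 -> 23 // 7 = 3 completed fragment(s).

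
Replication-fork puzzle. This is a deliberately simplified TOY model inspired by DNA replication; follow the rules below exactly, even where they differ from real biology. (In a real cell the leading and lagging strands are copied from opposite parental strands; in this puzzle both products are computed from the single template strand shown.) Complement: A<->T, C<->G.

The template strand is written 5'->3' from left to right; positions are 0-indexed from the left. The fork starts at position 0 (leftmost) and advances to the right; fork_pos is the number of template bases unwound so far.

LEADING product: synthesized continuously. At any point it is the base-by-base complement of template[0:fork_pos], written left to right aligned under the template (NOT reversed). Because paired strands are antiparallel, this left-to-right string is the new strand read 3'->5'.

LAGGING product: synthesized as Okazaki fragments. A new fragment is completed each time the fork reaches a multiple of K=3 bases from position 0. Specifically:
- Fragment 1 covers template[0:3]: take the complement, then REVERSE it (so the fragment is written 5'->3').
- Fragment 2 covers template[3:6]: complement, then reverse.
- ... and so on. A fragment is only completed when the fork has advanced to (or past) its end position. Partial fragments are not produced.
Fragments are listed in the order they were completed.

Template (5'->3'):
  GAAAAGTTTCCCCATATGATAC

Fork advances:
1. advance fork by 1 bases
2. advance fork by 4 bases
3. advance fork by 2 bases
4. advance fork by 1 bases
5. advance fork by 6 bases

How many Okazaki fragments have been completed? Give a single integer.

Answer: 4

Derivation:
Step 1: advance 1 -> fork_pos = 0 + 1 = 1. Next multiple of 3 is 3 (not reached); still 0 fragment(s).
Step 2: advance 4 -> fork_pos = 1 + 4 = 5. Reached multiple(s) of 3: 3 -> fragment 1 completed (1 total).
Step 3: advance 2 -> fork_pos = 5 + 2 = 7. Reached multiple(s) of 3: 6 -> fragment 2 completed (2 total).
Step 4: advance 1 -> fork_pos = 7 + 1 = 8. Next multiple of 3 is 9 (not reached); still 2 fragment(s).
Step 5: advance 6 -> fork_pos = 8 + 6 = 14. Reached multiple(s) of 3: 9, 12 -> fragments 3-4 completed (4 total).
Check: final fork_pos = 14; the multiples of 3 that are <= 14 are 3..12 -> 14 // 3 = 4 completed fragment(s).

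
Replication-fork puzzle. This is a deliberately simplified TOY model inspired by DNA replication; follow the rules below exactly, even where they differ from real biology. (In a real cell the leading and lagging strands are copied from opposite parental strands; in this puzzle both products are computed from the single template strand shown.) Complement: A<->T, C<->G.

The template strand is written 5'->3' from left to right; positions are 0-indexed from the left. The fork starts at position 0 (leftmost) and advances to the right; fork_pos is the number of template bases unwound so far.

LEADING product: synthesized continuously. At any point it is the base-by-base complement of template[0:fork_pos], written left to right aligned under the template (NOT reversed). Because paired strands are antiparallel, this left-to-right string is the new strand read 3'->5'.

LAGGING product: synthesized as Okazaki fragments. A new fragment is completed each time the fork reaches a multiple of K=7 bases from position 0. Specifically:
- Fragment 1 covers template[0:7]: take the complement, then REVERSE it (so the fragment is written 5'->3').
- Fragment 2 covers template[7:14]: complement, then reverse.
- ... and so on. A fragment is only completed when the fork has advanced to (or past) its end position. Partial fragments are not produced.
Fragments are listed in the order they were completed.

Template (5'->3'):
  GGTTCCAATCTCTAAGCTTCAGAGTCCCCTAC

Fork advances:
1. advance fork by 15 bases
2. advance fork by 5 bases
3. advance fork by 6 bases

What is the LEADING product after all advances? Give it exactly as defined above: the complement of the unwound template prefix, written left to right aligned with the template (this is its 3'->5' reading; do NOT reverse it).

Answer: CCAAGGTTAGAGATTCGAAGTCTCAG

Derivation:
Step 1: advance 15 -> fork_pos = 0 + 15 = 15.
Step 2: advance 5 -> fork_pos = 15 + 5 = 20.
Step 3: advance 6 -> fork_pos = 20 + 6 = 26.
Unwound prefix: template[0:26] = GGTTCCAATCTCTAAGCTTCAGAGTC
Complement it base by base (A<->T, C<->G), keeping left-to-right order:
  [0:5] GGTTC -> CCAAG
  [5:10] CAATC -> GTTAG
  [10:15] TCTAA -> AGATT
  [15:20] GCTTC -> CGAAG
  [20:25] AGAGT -> TCTCA
  [25:26] C -> G
Concatenate: CCAAGGTTAGAGATTCGAAGTCTCAG (length 26; written aligned with the template, i.e. 3'->5').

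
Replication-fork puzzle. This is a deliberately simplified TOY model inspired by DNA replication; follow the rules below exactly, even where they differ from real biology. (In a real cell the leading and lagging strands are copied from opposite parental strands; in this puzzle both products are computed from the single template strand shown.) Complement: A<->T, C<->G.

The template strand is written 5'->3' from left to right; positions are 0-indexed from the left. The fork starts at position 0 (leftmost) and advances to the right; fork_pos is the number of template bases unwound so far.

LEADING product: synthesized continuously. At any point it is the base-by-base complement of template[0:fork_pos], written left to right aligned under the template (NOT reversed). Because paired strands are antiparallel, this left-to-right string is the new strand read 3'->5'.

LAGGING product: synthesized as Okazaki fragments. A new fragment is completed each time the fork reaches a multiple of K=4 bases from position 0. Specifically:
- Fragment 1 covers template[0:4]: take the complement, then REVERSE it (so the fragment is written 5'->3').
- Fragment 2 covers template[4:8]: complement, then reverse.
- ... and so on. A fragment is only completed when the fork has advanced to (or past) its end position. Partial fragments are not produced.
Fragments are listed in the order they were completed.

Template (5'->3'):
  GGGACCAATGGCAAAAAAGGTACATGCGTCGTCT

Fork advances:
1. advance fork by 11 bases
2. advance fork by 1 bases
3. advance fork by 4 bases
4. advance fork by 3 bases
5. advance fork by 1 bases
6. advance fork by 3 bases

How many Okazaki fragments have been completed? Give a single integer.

Step 1: advance 11 -> fork_pos = 0 + 11 = 11. Reached multiple(s) of 4: 4, 8 -> fragments 1-2 completed (2 total).
Step 2: advance 1 -> fork_pos = 11 + 1 = 12. Reached multiple(s) of 4: 12 -> fragment 3 completed (3 total).
Step 3: advance 4 -> fork_pos = 12 + 4 = 16. Reached multiple(s) of 4: 16 -> fragment 4 completed (4 total).
Step 4: advance 3 -> fork_pos = 16 + 3 = 19. Next multiple of 4 is 20 (not reached); still 4 fragment(s).
Step 5: advance 1 -> fork_pos = 19 + 1 = 20. Reached multiple(s) of 4: 20 -> fragment 5 completed (5 total).
Step 6: advance 3 -> fork_pos = 20 + 3 = 23. Next multiple of 4 is 24 (not reached); still 5 fragment(s).
Check: final fork_pos = 23; the multiples of 4 that are <= 23 are 4..20 -> 23 // 4 = 5 completed fragment(s).

Answer: 5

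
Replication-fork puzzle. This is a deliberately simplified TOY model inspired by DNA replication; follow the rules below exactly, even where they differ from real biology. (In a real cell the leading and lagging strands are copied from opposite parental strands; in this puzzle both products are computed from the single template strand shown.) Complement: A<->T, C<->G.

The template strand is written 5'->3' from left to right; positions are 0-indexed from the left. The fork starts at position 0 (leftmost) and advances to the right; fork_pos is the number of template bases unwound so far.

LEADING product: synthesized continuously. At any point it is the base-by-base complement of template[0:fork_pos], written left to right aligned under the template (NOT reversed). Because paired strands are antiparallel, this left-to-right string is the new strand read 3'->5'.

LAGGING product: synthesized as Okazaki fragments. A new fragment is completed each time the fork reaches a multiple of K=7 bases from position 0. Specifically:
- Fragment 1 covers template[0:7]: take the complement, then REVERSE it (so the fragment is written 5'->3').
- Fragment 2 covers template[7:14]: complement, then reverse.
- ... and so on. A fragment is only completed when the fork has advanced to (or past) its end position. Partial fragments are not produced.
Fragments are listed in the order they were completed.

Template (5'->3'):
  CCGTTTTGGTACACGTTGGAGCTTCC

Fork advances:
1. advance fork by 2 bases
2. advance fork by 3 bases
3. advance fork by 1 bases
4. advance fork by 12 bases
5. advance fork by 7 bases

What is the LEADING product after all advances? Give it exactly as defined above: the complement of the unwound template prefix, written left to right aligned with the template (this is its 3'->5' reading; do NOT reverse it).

Step 1: advance 2 -> fork_pos = 0 + 2 = 2.
Step 2: advance 3 -> fork_pos = 2 + 3 = 5.
Step 3: advance 1 -> fork_pos = 5 + 1 = 6.
Step 4: advance 12 -> fork_pos = 6 + 12 = 18.
Step 5: advance 7 -> fork_pos = 18 + 7 = 25.
Unwound prefix: template[0:25] = CCGTTTTGGTACACGTTGGAGCTTC
Complement it base by base (A<->T, C<->G), keeping left-to-right order:
  [0:5] CCGTT -> GGCAA
  [5:10] TTGGT -> AACCA
  [10:15] ACACG -> TGTGC
  [15:20] TTGGA -> AACCT
  [20:25] GCTTC -> CGAAG
Concatenate: GGCAAAACCATGTGCAACCTCGAAG (length 25; written aligned with the template, i.e. 3'->5').

Answer: GGCAAAACCATGTGCAACCTCGAAG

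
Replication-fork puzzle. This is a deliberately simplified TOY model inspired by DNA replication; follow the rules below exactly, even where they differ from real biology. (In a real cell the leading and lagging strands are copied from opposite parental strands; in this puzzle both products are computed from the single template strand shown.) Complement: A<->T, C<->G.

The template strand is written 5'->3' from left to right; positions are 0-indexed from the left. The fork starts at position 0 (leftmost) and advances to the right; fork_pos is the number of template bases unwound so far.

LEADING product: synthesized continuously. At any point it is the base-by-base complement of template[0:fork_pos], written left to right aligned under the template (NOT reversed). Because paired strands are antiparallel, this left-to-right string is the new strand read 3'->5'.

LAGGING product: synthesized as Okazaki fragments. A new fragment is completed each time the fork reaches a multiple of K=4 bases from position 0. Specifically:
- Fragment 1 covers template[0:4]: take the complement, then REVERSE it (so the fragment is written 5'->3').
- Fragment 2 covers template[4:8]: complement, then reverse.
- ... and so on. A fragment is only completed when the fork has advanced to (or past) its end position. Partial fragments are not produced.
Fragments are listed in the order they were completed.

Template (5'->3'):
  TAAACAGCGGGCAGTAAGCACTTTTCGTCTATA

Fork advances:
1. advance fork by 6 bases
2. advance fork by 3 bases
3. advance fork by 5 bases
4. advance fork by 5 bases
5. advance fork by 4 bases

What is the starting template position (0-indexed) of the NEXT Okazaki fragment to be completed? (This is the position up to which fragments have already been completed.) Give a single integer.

Answer: 20

Derivation:
Step 1: advance 6 -> fork_pos = 0 + 6 = 6. Reached multiple(s) of 4: 4 -> fragment 1 completed (1 total).
Step 2: advance 3 -> fork_pos = 6 + 3 = 9. Reached multiple(s) of 4: 8 -> fragment 2 completed (2 total).
Step 3: advance 5 -> fork_pos = 9 + 5 = 14. Reached multiple(s) of 4: 12 -> fragment 3 completed (3 total).
Step 4: advance 5 -> fork_pos = 14 + 5 = 19. Reached multiple(s) of 4: 16 -> fragment 4 completed (4 total).
Step 5: advance 4 -> fork_pos = 19 + 4 = 23. Reached multiple(s) of 4: 20 -> fragment 5 completed (5 total).
5 fragment(s) completed, covering template[0:20] (5 x 4 = 20). The next fragment, fragment 6, covers template[20:24], so it starts at position 20.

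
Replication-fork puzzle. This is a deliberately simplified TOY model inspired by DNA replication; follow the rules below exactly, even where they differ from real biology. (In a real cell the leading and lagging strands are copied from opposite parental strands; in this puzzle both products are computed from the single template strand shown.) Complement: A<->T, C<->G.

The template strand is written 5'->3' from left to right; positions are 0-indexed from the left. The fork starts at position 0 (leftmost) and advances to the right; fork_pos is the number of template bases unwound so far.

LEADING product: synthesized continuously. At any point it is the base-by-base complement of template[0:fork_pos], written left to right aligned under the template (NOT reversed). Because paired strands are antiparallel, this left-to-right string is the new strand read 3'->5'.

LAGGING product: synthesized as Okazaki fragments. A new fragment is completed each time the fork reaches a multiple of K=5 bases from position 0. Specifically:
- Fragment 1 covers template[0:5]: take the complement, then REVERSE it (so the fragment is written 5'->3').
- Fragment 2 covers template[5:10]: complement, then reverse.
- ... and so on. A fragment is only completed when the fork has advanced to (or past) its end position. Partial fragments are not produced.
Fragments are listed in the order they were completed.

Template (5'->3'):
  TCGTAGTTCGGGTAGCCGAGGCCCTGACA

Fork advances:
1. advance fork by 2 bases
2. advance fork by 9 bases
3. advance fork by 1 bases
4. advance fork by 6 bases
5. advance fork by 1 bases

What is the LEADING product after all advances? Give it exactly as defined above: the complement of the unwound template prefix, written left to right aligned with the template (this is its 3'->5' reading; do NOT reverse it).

Step 1: advance 2 -> fork_pos = 0 + 2 = 2.
Step 2: advance 9 -> fork_pos = 2 + 9 = 11.
Step 3: advance 1 -> fork_pos = 11 + 1 = 12.
Step 4: advance 6 -> fork_pos = 12 + 6 = 18.
Step 5: advance 1 -> fork_pos = 18 + 1 = 19.
Unwound prefix: template[0:19] = TCGTAGTTCGGGTAGCCGA
Complement it base by base (A<->T, C<->G), keeping left-to-right order:
  [0:5] TCGTA -> AGCAT
  [5:10] GTTCG -> CAAGC
  [10:15] GGTAG -> CCATC
  [15:19] CCGA -> GGCT
Concatenate: AGCATCAAGCCCATCGGCT (length 19; written aligned with the template, i.e. 3'->5').

Answer: AGCATCAAGCCCATCGGCT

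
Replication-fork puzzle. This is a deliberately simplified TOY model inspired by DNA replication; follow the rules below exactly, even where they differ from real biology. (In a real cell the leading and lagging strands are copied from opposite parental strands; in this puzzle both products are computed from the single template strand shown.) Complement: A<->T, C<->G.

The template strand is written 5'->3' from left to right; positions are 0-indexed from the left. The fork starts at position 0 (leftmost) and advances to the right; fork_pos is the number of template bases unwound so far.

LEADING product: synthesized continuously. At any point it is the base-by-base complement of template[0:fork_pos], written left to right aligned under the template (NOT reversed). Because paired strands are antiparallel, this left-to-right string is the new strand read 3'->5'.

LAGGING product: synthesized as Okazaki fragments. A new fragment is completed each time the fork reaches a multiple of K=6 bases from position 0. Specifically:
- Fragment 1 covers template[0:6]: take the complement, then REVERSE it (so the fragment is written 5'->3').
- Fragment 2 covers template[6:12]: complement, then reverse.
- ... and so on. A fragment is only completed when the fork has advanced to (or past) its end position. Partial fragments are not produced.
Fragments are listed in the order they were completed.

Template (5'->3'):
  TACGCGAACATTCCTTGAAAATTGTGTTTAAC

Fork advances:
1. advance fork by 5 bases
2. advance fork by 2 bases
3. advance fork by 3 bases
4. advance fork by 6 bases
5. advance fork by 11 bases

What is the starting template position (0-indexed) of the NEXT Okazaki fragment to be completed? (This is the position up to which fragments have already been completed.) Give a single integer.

Answer: 24

Derivation:
Step 1: advance 5 -> fork_pos = 0 + 5 = 5. Next multiple of 6 is 6 (not reached); still 0 fragment(s).
Step 2: advance 2 -> fork_pos = 5 + 2 = 7. Reached multiple(s) of 6: 6 -> fragment 1 completed (1 total).
Step 3: advance 3 -> fork_pos = 7 + 3 = 10. Next multiple of 6 is 12 (not reached); still 1 fragment(s).
Step 4: advance 6 -> fork_pos = 10 + 6 = 16. Reached multiple(s) of 6: 12 -> fragment 2 completed (2 total).
Step 5: advance 11 -> fork_pos = 16 + 11 = 27. Reached multiple(s) of 6: 18, 24 -> fragments 3-4 completed (4 total).
4 fragment(s) completed, covering template[0:24] (4 x 6 = 24). The next fragment, fragment 5, covers template[24:30], so it starts at position 24.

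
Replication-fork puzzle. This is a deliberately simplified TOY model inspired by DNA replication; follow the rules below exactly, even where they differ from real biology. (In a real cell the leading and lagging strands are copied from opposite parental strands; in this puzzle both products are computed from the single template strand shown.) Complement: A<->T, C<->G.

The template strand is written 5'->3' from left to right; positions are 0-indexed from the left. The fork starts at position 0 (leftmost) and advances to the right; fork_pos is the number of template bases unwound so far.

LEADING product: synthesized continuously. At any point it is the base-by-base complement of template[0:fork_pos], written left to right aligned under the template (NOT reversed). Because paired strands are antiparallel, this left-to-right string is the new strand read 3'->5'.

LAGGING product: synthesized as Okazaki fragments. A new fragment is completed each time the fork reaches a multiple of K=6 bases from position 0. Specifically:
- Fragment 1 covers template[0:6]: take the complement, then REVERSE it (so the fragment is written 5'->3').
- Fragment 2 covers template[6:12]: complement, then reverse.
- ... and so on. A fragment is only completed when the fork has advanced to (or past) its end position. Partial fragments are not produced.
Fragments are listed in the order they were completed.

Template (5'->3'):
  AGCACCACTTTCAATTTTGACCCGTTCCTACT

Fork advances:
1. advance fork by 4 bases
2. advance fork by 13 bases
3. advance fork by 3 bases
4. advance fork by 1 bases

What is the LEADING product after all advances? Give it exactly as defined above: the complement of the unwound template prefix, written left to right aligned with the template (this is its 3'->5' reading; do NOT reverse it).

Answer: TCGTGGTGAAAGTTAAAACTG

Derivation:
Step 1: advance 4 -> fork_pos = 0 + 4 = 4.
Step 2: advance 13 -> fork_pos = 4 + 13 = 17.
Step 3: advance 3 -> fork_pos = 17 + 3 = 20.
Step 4: advance 1 -> fork_pos = 20 + 1 = 21.
Unwound prefix: template[0:21] = AGCACCACTTTCAATTTTGAC
Complement it base by base (A<->T, C<->G), keeping left-to-right order:
  [0:5] AGCAC -> TCGTG
  [5:10] CACTT -> GTGAA
  [10:15] TCAAT -> AGTTA
  [15:20] TTTGA -> AAACT
  [20:21] C -> G
Concatenate: TCGTGGTGAAAGTTAAAACTG (length 21; written aligned with the template, i.e. 3'->5').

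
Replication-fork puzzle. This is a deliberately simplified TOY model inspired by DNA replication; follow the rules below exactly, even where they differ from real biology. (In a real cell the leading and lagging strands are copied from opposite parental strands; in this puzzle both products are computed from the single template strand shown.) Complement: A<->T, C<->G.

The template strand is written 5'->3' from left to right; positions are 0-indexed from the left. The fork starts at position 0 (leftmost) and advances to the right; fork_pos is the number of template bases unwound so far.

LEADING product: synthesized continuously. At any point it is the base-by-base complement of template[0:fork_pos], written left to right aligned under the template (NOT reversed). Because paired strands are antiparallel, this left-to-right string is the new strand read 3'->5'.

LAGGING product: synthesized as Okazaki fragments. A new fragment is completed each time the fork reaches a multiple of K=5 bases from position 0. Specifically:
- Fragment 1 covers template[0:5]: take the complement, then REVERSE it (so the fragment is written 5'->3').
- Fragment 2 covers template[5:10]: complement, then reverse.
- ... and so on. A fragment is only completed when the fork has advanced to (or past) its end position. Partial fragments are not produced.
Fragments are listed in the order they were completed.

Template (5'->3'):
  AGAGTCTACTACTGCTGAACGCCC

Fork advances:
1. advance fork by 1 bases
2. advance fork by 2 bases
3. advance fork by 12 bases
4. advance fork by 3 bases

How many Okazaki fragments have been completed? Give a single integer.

Answer: 3

Derivation:
Step 1: advance 1 -> fork_pos = 0 + 1 = 1. Next multiple of 5 is 5 (not reached); still 0 fragment(s).
Step 2: advance 2 -> fork_pos = 1 + 2 = 3. Next multiple of 5 is 5 (not reached); still 0 fragment(s).
Step 3: advance 12 -> fork_pos = 3 + 12 = 15. Reached multiple(s) of 5: 5, 10, 15 -> fragments 1-3 completed (3 total).
Step 4: advance 3 -> fork_pos = 15 + 3 = 18. Next multiple of 5 is 20 (not reached); still 3 fragment(s).
Check: final fork_pos = 18; the multiples of 5 that are <= 18 are 5..15 -> 18 // 5 = 3 completed fragment(s).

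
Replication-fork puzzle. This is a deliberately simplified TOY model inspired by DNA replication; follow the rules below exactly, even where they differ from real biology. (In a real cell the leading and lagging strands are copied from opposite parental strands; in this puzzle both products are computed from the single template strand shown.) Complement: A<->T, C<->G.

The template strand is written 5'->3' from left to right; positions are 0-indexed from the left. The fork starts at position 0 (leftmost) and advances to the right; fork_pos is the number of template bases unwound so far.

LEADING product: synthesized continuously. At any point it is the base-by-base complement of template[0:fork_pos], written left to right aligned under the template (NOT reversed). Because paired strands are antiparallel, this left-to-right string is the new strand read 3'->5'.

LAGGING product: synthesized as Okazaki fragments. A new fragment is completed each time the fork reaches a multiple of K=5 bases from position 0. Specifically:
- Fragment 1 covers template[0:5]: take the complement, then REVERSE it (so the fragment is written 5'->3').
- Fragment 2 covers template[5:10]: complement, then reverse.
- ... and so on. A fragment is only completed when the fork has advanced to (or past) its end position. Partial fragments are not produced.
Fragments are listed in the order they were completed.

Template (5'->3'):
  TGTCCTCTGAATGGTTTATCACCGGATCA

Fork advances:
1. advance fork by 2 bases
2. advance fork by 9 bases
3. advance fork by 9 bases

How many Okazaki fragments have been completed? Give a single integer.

Answer: 4

Derivation:
Step 1: advance 2 -> fork_pos = 0 + 2 = 2. Next multiple of 5 is 5 (not reached); still 0 fragment(s).
Step 2: advance 9 -> fork_pos = 2 + 9 = 11. Reached multiple(s) of 5: 5, 10 -> fragments 1-2 completed (2 total).
Step 3: advance 9 -> fork_pos = 11 + 9 = 20. Reached multiple(s) of 5: 15, 20 -> fragments 3-4 completed (4 total).
Check: final fork_pos = 20; the multiples of 5 that are <= 20 are 5..20 -> 20 // 5 = 4 completed fragment(s).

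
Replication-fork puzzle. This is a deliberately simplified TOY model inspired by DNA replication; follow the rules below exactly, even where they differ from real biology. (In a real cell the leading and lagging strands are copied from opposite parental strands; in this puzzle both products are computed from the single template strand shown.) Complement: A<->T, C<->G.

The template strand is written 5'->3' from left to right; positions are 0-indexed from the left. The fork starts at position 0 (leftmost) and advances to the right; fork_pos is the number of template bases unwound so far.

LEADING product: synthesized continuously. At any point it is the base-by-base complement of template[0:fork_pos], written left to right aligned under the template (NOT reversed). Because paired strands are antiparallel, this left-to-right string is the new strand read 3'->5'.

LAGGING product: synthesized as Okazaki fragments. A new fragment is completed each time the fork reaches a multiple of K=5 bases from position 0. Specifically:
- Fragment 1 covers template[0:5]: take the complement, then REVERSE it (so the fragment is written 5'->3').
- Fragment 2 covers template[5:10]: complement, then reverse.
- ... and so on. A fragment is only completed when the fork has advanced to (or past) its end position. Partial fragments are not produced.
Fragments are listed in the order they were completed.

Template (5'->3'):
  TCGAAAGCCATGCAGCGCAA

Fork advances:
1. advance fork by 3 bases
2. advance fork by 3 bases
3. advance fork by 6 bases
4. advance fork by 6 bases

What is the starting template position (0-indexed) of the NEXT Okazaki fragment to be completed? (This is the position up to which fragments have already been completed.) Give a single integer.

Answer: 15

Derivation:
Step 1: advance 3 -> fork_pos = 0 + 3 = 3. Next multiple of 5 is 5 (not reached); still 0 fragment(s).
Step 2: advance 3 -> fork_pos = 3 + 3 = 6. Reached multiple(s) of 5: 5 -> fragment 1 completed (1 total).
Step 3: advance 6 -> fork_pos = 6 + 6 = 12. Reached multiple(s) of 5: 10 -> fragment 2 completed (2 total).
Step 4: advance 6 -> fork_pos = 12 + 6 = 18. Reached multiple(s) of 5: 15 -> fragment 3 completed (3 total).
3 fragment(s) completed, covering template[0:15] (3 x 5 = 15). The next fragment, fragment 4, covers template[15:20], so it starts at position 15.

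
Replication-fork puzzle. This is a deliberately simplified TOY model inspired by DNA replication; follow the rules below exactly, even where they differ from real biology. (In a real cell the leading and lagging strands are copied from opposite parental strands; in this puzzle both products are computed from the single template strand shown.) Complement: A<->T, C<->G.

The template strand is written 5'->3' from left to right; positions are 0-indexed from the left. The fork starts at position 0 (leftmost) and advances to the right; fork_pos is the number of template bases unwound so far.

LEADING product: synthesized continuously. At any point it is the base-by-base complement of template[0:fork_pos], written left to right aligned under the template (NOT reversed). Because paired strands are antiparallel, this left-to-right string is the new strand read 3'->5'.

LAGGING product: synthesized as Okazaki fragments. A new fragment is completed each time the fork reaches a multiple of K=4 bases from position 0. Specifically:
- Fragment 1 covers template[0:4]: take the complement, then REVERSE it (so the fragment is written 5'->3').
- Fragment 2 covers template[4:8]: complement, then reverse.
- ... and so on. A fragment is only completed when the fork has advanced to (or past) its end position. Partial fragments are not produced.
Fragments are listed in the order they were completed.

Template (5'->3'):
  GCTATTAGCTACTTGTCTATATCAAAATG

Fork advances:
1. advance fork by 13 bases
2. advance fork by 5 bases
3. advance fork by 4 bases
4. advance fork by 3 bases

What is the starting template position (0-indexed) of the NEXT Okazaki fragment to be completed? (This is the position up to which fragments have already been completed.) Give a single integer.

Answer: 24

Derivation:
Step 1: advance 13 -> fork_pos = 0 + 13 = 13. Reached multiple(s) of 4: 4, 8, 12 -> fragments 1-3 completed (3 total).
Step 2: advance 5 -> fork_pos = 13 + 5 = 18. Reached multiple(s) of 4: 16 -> fragment 4 completed (4 total).
Step 3: advance 4 -> fork_pos = 18 + 4 = 22. Reached multiple(s) of 4: 20 -> fragment 5 completed (5 total).
Step 4: advance 3 -> fork_pos = 22 + 3 = 25. Reached multiple(s) of 4: 24 -> fragment 6 completed (6 total).
6 fragment(s) completed, covering template[0:24] (6 x 4 = 24). The next fragment, fragment 7, covers template[24:28], so it starts at position 24.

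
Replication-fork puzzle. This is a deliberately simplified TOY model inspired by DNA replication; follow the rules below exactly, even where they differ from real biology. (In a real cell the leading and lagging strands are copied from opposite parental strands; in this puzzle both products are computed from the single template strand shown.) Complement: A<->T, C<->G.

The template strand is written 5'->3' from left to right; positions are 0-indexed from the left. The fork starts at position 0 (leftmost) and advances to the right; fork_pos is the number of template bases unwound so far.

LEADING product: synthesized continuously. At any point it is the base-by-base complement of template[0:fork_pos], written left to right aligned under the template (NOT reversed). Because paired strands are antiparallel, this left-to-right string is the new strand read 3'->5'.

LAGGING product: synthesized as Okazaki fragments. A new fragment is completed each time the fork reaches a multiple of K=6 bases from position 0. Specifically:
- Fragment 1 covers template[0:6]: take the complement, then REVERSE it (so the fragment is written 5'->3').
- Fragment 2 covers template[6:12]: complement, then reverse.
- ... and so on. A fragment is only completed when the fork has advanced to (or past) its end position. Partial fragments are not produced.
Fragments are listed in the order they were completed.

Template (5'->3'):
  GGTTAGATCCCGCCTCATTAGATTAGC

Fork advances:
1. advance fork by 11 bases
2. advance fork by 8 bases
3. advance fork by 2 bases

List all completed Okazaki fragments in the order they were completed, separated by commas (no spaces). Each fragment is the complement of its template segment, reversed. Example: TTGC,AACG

Step 1: advance 11 -> fork_pos = 0 + 11 = 11. Reached multiple(s) of 6: 6 -> fragment 1 completed (1 total).
Step 2: advance 8 -> fork_pos = 11 + 8 = 19. Reached multiple(s) of 6: 12, 18 -> fragments 2-3 completed (3 total).
Step 3: advance 2 -> fork_pos = 19 + 2 = 21. Next multiple of 6 is 24 (not reached); still 3 fragment(s).
Final fork_pos = 21, so 3 fragment(s) are complete. Build each: template segment -> complement -> reverse.
Fragment 1: template[0:6] = GGTTAG -> complement CCAATC -> reversed CTAACC
Fragment 2: template[6:12] = ATCCCG -> complement TAGGGC -> reversed CGGGAT
Fragment 3: template[12:18] = CCTCAT -> complement GGAGTA -> reversed ATGAGG

Answer: CTAACC,CGGGAT,ATGAGG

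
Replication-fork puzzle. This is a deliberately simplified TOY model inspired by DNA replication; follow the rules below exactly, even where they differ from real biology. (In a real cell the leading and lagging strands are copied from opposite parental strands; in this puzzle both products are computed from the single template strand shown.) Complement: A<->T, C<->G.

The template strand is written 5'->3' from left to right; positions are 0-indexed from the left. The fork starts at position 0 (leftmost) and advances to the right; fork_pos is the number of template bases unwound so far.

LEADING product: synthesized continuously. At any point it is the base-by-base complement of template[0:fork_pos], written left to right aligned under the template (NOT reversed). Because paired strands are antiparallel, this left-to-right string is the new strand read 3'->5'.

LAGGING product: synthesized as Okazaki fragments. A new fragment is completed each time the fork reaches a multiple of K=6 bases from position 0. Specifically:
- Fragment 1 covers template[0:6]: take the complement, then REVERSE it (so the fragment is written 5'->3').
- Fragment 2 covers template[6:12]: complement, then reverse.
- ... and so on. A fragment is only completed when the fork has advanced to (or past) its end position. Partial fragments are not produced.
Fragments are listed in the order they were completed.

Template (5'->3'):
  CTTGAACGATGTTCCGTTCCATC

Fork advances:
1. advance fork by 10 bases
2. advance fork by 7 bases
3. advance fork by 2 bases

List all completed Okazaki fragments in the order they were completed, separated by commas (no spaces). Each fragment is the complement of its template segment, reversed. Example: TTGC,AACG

Answer: TTCAAG,ACATCG,AACGGA

Derivation:
Step 1: advance 10 -> fork_pos = 0 + 10 = 10. Reached multiple(s) of 6: 6 -> fragment 1 completed (1 total).
Step 2: advance 7 -> fork_pos = 10 + 7 = 17. Reached multiple(s) of 6: 12 -> fragment 2 completed (2 total).
Step 3: advance 2 -> fork_pos = 17 + 2 = 19. Reached multiple(s) of 6: 18 -> fragment 3 completed (3 total).
Final fork_pos = 19, so 3 fragment(s) are complete. Build each: template segment -> complement -> reverse.
Fragment 1: template[0:6] = CTTGAA -> complement GAACTT -> reversed TTCAAG
Fragment 2: template[6:12] = CGATGT -> complement GCTACA -> reversed ACATCG
Fragment 3: template[12:18] = TCCGTT -> complement AGGCAA -> reversed AACGGA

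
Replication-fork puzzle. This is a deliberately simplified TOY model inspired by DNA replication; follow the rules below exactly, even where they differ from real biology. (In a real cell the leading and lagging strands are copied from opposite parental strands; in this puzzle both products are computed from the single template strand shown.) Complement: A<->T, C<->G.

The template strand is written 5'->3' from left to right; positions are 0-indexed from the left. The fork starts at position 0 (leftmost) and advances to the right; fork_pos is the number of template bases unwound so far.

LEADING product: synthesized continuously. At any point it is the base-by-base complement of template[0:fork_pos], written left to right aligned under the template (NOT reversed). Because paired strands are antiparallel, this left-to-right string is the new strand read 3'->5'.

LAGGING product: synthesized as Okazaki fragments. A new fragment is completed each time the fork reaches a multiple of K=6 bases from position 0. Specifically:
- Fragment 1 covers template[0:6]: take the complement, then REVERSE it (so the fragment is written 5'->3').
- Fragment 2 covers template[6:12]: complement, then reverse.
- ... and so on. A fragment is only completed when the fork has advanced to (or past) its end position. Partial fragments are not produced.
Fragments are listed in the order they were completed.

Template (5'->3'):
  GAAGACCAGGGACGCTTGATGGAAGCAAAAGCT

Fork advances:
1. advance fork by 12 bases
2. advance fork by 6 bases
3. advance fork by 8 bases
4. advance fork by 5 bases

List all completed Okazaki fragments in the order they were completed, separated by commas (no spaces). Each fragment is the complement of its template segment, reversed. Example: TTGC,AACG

Step 1: advance 12 -> fork_pos = 0 + 12 = 12. Reached multiple(s) of 6: 6, 12 -> fragments 1-2 completed (2 total).
Step 2: advance 6 -> fork_pos = 12 + 6 = 18. Reached multiple(s) of 6: 18 -> fragment 3 completed (3 total).
Step 3: advance 8 -> fork_pos = 18 + 8 = 26. Reached multiple(s) of 6: 24 -> fragment 4 completed (4 total).
Step 4: advance 5 -> fork_pos = 26 + 5 = 31. Reached multiple(s) of 6: 30 -> fragment 5 completed (5 total).
Final fork_pos = 31, so 5 fragment(s) are complete. Build each: template segment -> complement -> reverse.
Fragment 1: template[0:6] = GAAGAC -> complement CTTCTG -> reversed GTCTTC
Fragment 2: template[6:12] = CAGGGA -> complement GTCCCT -> reversed TCCCTG
Fragment 3: template[12:18] = CGCTTG -> complement GCGAAC -> reversed CAAGCG
Fragment 4: template[18:24] = ATGGAA -> complement TACCTT -> reversed TTCCAT
Fragment 5: template[24:30] = GCAAAA -> complement CGTTTT -> reversed TTTTGC

Answer: GTCTTC,TCCCTG,CAAGCG,TTCCAT,TTTTGC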